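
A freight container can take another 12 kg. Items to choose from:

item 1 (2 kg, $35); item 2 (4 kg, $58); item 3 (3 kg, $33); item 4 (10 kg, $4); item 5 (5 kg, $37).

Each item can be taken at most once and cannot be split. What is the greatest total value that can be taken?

This is a 0/1 knapsack; check combinations near the capacity.
- item 1+item 2+item 5: weight 2+4+5=11, value 35+58+37=130
- item 2+item 3+item 5: weight 4+3+5=12, value 58+33+37=128
- item 1+item 2+item 3: weight 2+4+3=9, value 35+58+33=126
- item 1+item 3+item 5: weight 2+3+5=10, value 35+33+37=105
Best: $130.

$130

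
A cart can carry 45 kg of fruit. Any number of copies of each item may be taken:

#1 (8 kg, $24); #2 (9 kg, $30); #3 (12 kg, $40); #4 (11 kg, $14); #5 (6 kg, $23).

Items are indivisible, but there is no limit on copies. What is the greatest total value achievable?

$168

Best value-per-unit is #5 at 23/6; filling with it alone gives 7×23 = 161.
Optimal mix: 1×#2 + 6×#5 → weight 45, value 168.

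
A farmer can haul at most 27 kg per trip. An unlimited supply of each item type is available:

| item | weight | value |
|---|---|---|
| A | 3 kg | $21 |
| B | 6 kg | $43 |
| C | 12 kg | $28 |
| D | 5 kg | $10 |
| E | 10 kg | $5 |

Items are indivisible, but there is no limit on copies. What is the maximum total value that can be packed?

Best value-per-unit is B at 43/6; filling with it alone gives 4×43 = 172.
Optimal mix: 1×A + 4×B → weight 27, value 193.

$193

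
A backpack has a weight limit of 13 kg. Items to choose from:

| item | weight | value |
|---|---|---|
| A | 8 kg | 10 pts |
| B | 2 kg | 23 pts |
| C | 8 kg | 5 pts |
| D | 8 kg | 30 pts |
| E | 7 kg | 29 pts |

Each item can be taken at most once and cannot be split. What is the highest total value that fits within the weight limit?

53 pts

Check high-value combinations within 13 kg:
- B+D: weight 2+8=10, value 23+30=53
- B+E: weight 2+7=9, value 23+29=52
- A+B: weight 8+2=10, value 10+23=33
- D: weight 8, value 30
- E: weight 7, value 29
Best: 53 pts.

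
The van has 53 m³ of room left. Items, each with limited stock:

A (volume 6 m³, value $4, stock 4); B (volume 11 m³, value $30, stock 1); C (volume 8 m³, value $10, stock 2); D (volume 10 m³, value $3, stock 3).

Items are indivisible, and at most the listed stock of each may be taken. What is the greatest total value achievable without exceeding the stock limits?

Top feasible selections:
- 4×A + 1×B + 2×C: volume 51, value 66
- 3×A + 1×B + 2×C: volume 45, value 62
Best: $66.

$66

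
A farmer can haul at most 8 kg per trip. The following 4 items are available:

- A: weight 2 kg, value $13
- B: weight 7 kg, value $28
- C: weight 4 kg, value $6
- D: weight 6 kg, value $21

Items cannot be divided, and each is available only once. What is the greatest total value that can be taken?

$34

Check high-value combinations within 8 kg:
- A+D: weight 2+6=8, value 13+21=34
- B: weight 7, value 28
- D: weight 6, value 21
Best: $34.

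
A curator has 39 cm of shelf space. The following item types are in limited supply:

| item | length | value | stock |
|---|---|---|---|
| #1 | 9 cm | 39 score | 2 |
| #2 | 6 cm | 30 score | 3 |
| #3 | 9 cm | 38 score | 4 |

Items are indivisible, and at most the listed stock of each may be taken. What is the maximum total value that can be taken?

Top feasible selections:
- 2×#1 + 2×#2 + 1×#3: length 39, value 176
- 1×#1 + 2×#2 + 2×#3: length 39, value 175
- 2×#2 + 3×#3: length 39, value 174
- 2×#1 + 3×#2: length 36, value 168
Best: 176 score.

176 score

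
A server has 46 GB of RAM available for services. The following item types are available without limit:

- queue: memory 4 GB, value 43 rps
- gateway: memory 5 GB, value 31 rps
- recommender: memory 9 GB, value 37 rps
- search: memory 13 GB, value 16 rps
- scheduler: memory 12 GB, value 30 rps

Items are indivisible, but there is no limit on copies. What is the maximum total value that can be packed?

Best value-per-unit is queue at 43/4, and filling with it alone uses memory 11×4=44. No mix of the others beats 11×43 = 473.

473 rps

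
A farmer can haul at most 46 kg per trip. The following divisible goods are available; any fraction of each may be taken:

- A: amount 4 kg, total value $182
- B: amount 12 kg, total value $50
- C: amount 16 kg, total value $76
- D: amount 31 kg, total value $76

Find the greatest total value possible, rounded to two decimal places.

Take in order of value per unit:
- A (182/4 per unit): all 4 → value 182, running total 182.00
- C (76/16 per unit): all 16 → value 76, running total 258.00
- B (50/12 per unit): all 12 → value 50, running total 308.00
- D (76/31 per unit): 14 of 31 → value 14×76/31 = 34.3226, running total 342.32
Total 342.32.

342.32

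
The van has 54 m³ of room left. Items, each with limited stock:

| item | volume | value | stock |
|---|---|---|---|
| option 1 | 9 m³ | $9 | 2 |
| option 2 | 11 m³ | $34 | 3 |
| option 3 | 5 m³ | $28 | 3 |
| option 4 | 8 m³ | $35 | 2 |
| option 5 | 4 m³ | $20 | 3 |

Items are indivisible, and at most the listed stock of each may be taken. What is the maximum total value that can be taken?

Best selections within volume 54 and stock limits:
- 1×option 2 + 3×option 3 + 2×option 4 + 3×option 5: volume 54, value 248
- 1×option 2 + 3×option 3 + 2×option 4 + 2×option 5: volume 50, value 228
- 2×option 2 + 3×option 3 + 1×option 4 + 2×option 5: volume 53, value 227
Best: $248.

$248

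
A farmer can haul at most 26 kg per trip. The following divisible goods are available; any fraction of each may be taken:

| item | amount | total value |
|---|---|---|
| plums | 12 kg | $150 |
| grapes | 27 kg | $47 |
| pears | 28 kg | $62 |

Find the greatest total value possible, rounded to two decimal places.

Take in order of value per unit:
- plums (150/12 per unit): all 12 → value 150, running total 150.00
- pears (62/28 per unit): 14 of 28 → value 14×62/28 = 31.0000, running total 181.00
Total 181.00.

181.00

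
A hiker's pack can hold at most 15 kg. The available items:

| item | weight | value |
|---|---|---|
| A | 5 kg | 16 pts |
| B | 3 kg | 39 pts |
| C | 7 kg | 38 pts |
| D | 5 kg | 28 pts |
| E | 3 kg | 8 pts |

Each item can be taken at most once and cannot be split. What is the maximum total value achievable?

This is a 0/1 knapsack; check combinations near the capacity.
- B+C+D: weight 3+7+5=15, value 39+38+28=105
- A+B+C: weight 5+3+7=15, value 16+39+38=93
- B+C+E: weight 3+7+3=13, value 39+38+8=85
Best: 105 pts.

105 pts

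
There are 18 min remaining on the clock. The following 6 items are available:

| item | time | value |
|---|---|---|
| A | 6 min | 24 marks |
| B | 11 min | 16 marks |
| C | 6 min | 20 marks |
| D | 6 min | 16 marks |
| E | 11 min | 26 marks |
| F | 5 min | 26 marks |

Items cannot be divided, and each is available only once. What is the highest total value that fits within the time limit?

Check high-value combinations within 18 min:
- A+C+F: time 6+6+5=17, value 24+20+26=70
- A+D+F: time 6+6+5=17, value 24+16+26=66
- C+D+F: time 6+6+5=17, value 20+16+26=62
- A+C+D: time 6+6+6=18, value 24+20+16=60
- E+F: time 11+5=16, value 26+26=52
Best: 70 marks.

70 marks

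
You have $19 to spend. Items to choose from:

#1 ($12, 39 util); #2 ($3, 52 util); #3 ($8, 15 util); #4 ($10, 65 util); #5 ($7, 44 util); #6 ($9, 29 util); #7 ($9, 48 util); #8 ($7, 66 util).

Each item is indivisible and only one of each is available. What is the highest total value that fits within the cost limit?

This is a 0/1 knapsack; check combinations near the capacity.
- #2+#7+#8: cost 3+9+7=19, value 52+48+66=166
- #2+#5+#8: cost 3+7+7=17, value 52+44+66=162
- #2+#6+#8: cost 3+9+7=19, value 52+29+66=147
- #2+#5+#7: cost 3+7+9=19, value 52+44+48=144
- #2+#3+#8: cost 3+8+7=18, value 52+15+66=133
Best: 166 util.

166 util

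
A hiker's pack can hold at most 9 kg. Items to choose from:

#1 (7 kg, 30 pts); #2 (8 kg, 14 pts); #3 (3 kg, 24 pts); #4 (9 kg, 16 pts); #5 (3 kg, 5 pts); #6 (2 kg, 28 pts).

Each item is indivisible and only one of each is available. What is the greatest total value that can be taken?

58 pts

This is a 0/1 knapsack; check combinations near the capacity.
- #1+#6: weight 7+2=9, value 30+28=58
- #3+#5+#6: weight 3+3+2=8, value 24+5+28=57
- #3+#6: weight 3+2=5, value 24+28=52
- #5+#6: weight 3+2=5, value 5+28=33
- #1: weight 7, value 30
Best: 58 pts.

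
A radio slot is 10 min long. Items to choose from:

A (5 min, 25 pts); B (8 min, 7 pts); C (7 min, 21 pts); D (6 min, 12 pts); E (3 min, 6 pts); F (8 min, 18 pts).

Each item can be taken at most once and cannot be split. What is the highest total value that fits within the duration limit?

31 pts

This is a 0/1 knapsack; check combinations near the capacity.
- A+E: duration 5+3=8, value 25+6=31
- C+E: duration 7+3=10, value 21+6=27
- A: duration 5, value 25
- C: duration 7, value 21
- F: duration 8, value 18
Best: 31 pts.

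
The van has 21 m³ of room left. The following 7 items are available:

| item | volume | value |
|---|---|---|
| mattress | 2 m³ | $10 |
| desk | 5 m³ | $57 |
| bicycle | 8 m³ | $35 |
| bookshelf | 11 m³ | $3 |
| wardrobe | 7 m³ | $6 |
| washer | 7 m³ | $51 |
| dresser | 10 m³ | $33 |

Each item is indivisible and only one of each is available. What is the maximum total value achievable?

$143

Check high-value combinations within 21 m³:
- desk+bicycle+washer: volume 5+8+7=20, value 57+35+51=143
- mattress+desk+wardrobe+washer: volume 2+5+7+7=21, value 10+57+6+51=124
- mattress+desk+washer: volume 2+5+7=14, value 10+57+51=118
Best: $143.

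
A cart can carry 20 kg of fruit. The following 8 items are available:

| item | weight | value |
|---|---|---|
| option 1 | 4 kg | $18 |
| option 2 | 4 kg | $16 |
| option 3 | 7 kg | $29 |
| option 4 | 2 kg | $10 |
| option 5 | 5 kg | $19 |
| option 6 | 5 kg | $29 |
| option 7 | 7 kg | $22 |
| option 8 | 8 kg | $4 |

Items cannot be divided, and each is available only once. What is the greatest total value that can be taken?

$92

Check high-value combinations within 20 kg:
- option 1+option 2+option 3+option 6: weight 4+4+7+5=20, value 18+16+29+29=92
- option 1+option 2+option 4+option 5+option 6: weight 4+4+2+5+5=20, value 18+16+10+19+29=92
- option 3+option 4+option 5+option 6: weight 7+2+5+5=19, value 29+10+19+29=87
- option 1+option 3+option 4+option 6: weight 4+7+2+5=18, value 18+29+10+29=86
- option 1+option 2+option 6+option 7: weight 4+4+5+7=20, value 18+16+29+22=85
Best: $92.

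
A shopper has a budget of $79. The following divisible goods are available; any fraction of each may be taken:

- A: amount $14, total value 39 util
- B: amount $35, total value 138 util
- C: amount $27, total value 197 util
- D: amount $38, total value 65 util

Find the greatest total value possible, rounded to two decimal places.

379.13

Take in order of value per unit:
- C (197/27 per unit): all 27 → value 197, running total 197.00
- B (138/35 per unit): all 35 → value 138, running total 335.00
- A (39/14 per unit): all 14 → value 39, running total 374.00
- D (65/38 per unit): 3 of 38 → value 3×65/38 = 5.1316, running total 379.13
Total 379.13.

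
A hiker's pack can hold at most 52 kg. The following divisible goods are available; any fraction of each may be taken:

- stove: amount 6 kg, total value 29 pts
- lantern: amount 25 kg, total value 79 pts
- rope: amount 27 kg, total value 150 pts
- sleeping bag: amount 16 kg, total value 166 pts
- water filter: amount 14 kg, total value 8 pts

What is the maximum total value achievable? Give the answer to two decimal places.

Take in order of value per unit:
- sleeping bag (166/16 per unit): all 16 → value 166, running total 166.00
- rope (150/27 per unit): all 27 → value 150, running total 316.00
- stove (29/6 per unit): all 6 → value 29, running total 345.00
- lantern (79/25 per unit): 3 of 25 → value 3×79/25 = 9.4800, running total 354.48
Total 354.48.

354.48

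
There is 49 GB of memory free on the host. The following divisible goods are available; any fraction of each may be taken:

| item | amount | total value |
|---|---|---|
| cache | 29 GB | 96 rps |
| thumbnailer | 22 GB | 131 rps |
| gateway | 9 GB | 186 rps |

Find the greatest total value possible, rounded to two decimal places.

376.59

Take in order of value per unit:
- gateway (186/9 per unit): all 9 → value 186, running total 186.00
- thumbnailer (131/22 per unit): all 22 → value 131, running total 317.00
- cache (96/29 per unit): 18 of 29 → value 18×96/29 = 59.5862, running total 376.59
Total 376.59.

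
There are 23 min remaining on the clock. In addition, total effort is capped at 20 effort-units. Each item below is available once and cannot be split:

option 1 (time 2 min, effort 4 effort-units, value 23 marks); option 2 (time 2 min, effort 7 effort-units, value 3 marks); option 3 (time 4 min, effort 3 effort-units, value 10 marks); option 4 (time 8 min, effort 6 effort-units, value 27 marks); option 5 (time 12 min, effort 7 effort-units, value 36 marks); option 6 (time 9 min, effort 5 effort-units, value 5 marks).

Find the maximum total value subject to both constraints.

86 marks

Feasible sets respecting both limits:
- option 1+option 4+option 5: time 22, effort 17, value 86
- option 1+option 3+option 5: time 18, effort 14, value 69
- option 2+option 4+option 5: time 22, effort 20, value 66
- option 1+option 3+option 4+option 6: time 23, effort 18, value 65
Best: 86 marks.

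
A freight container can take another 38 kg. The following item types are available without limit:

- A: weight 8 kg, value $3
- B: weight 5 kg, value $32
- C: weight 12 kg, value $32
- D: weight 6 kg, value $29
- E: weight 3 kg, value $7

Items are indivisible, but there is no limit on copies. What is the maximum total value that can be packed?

$231

Best value-per-unit is B at 32/5; filling with it alone gives 7×32 = 224.
Optimal mix: 7×B + 1×E → weight 38, value 231.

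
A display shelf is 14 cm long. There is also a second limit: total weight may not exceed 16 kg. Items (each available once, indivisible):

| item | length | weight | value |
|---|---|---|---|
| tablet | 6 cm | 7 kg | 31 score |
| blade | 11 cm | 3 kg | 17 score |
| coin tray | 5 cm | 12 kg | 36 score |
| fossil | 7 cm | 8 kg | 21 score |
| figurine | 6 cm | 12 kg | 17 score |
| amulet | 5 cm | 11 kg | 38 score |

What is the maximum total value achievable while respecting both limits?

52 score

Feasible sets respecting both limits:
- tablet+fossil: length 13, weight 15, value 52
- amulet: length 5, weight 11, value 38
- coin tray: length 5, weight 12, value 36
Best: 52 score.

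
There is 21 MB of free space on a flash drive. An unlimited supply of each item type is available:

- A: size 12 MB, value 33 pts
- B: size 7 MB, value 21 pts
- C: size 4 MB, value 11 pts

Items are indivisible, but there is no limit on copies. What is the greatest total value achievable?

Best value-per-unit is B at 21/7, and filling with it alone uses size 3×7=21. No mix of the others beats 3×21 = 63.

63 pts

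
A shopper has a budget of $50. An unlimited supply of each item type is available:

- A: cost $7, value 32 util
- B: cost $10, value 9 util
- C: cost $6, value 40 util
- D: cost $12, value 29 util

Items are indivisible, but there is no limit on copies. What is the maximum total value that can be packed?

Best value-per-unit is C at 40/6, and filling with it alone uses cost 8×6=48. No mix of the others beats 8×40 = 320.

320 util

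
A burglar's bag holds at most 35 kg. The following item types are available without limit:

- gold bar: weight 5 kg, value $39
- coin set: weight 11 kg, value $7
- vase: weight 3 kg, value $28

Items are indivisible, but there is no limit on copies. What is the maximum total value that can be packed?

Best value-per-unit is vase at 28/3; filling with it alone gives 11×28 = 308.
Optimal mix: 1×gold bar + 10×vase → weight 35, value 319.

$319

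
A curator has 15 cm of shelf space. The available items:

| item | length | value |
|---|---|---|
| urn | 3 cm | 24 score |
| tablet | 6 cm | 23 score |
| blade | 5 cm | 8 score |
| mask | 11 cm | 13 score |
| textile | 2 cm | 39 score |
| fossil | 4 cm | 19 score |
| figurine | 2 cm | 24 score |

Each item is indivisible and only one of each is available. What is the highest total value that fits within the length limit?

Check high-value combinations within 15 cm:
- urn+tablet+textile+figurine: length 3+6+2+2=13, value 24+23+39+24=110
- urn+textile+fossil+figurine: length 3+2+4+2=11, value 24+39+19+24=106
- tablet+textile+fossil+figurine: length 6+2+4+2=14, value 23+39+19+24=105
Best: 110 score.

110 score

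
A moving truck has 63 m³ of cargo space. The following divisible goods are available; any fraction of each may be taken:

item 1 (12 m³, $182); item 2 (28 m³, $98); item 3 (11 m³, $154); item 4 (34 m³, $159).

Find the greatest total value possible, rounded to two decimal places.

Take in order of value per unit:
- item 1 (182/12 per unit): all 12 → value 182, running total 182.00
- item 3 (154/11 per unit): all 11 → value 154, running total 336.00
- item 4 (159/34 per unit): all 34 → value 159, running total 495.00
- item 2 (98/28 per unit): 6 of 28 → value 6×98/28 = 21.0000, running total 516.00
Total 516.00.

516.00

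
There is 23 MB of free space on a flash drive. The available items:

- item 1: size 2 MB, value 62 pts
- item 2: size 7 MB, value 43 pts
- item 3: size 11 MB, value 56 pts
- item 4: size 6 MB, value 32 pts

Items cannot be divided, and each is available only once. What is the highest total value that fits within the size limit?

Check high-value combinations within 23 MB:
- item 1+item 2+item 3: size 2+7+11=20, value 62+43+56=161
- item 1+item 3+item 4: size 2+11+6=19, value 62+56+32=150
- item 1+item 2+item 4: size 2+7+6=15, value 62+43+32=137
Best: 161 pts.

161 pts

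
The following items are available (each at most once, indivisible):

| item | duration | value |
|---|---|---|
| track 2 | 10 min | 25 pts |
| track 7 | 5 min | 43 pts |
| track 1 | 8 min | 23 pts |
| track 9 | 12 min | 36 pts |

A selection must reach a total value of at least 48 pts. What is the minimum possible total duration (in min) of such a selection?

Subsets with value ≥ 48, sorted by total duration:
- track 7+track 1: duration 13, value 66
- track 2+track 7: duration 15, value 68
Minimum duration: 13 min.

13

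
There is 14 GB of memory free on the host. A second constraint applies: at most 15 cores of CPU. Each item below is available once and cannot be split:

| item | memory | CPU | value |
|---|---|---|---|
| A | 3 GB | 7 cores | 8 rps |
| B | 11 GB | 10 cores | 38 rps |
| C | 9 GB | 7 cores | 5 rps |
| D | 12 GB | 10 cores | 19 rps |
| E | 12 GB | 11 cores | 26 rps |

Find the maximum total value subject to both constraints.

38 rps

Feasible sets respecting both limits:
- B: memory 11, CPU 10, value 38
- E: memory 12, CPU 11, value 26
- D: memory 12, CPU 10, value 19
Best: 38 rps.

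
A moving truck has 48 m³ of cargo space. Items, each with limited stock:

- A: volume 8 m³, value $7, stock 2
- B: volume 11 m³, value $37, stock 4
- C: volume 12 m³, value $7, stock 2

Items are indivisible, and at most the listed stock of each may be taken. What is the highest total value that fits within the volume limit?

$148

Best selections within volume 48 and stock limits:
- 4×B: volume 44, value 148
- 1×A + 3×B: volume 41, value 118
Best: $148.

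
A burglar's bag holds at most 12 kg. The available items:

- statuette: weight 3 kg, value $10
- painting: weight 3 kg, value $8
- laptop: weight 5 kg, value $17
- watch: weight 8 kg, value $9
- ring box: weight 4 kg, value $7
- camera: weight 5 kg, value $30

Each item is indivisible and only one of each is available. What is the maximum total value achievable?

Check high-value combinations within 12 kg:
- statuette+painting+camera: weight 3+3+5=11, value 10+8+30=48
- laptop+camera: weight 5+5=10, value 17+30=47
- statuette+ring box+camera: weight 3+4+5=12, value 10+7+30=47
- painting+ring box+camera: weight 3+4+5=12, value 8+7+30=45
Best: $48.

$48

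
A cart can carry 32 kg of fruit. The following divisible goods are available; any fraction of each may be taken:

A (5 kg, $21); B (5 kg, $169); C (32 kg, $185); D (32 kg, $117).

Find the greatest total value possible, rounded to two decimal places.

Take in order of value per unit:
- B (169/5 per unit): all 5 → value 169, running total 169.00
- C (185/32 per unit): 27 of 32 → value 27×185/32 = 156.0938, running total 325.09
Total 325.09.

325.09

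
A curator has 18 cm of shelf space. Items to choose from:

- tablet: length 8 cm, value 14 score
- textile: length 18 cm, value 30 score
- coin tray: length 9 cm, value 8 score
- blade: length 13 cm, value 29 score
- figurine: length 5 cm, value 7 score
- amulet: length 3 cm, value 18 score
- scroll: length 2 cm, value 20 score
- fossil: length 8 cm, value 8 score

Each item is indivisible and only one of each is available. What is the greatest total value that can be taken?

67 score

Check high-value combinations within 18 cm:
- blade+amulet+scroll: length 13+3+2=18, value 29+18+20=67
- tablet+figurine+amulet+scroll: length 8+5+3+2=18, value 14+7+18+20=59
- figurine+amulet+scroll+fossil: length 5+3+2+8=18, value 7+18+20+8=53
Best: 67 score.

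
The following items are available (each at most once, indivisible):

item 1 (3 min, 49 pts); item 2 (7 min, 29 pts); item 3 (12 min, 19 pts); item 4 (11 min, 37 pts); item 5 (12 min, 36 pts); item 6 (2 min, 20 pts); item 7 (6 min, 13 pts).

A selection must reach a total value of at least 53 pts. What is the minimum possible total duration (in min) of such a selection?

5

Subsets with value ≥ 53, sorted by total duration:
- item 1+item 6: duration 5, value 69
- item 1+item 7: duration 9, value 62
Minimum duration: 5 min.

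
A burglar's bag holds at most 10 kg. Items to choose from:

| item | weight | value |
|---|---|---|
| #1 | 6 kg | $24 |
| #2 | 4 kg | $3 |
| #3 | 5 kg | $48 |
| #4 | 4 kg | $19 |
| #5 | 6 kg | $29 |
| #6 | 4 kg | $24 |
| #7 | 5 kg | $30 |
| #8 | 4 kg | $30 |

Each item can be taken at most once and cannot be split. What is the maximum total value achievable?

$78

Check high-value combinations within 10 kg:
- #3+#8: weight 5+4=9, value 48+30=78
- #3+#7: weight 5+5=10, value 48+30=78
- #3+#6: weight 5+4=9, value 48+24=72
- #3+#4: weight 5+4=9, value 48+19=67
Best: $78.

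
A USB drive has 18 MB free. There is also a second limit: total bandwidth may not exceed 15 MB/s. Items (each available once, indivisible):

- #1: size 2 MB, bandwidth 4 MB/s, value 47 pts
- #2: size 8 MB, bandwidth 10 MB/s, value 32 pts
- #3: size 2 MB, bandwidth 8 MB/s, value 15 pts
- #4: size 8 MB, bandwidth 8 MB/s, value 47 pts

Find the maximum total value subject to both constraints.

94 pts

Feasible sets respecting both limits:
- #1+#4: size 10, bandwidth 12, value 94
- #1+#2: size 10, bandwidth 14, value 79
- #1+#3: size 4, bandwidth 12, value 62
- #1: size 2, bandwidth 4, value 47
Best: 94 pts.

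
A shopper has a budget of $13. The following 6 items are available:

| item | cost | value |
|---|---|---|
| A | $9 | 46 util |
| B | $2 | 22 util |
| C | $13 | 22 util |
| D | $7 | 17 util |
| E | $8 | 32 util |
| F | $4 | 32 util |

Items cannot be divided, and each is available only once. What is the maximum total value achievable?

This is a 0/1 knapsack; check combinations near the capacity.
- A+F: cost 9+4=13, value 46+32=78
- B+D+F: cost 2+7+4=13, value 22+17+32=71
- A+B: cost 9+2=11, value 46+22=68
- E+F: cost 8+4=12, value 32+32=64
Best: 78 util.

78 util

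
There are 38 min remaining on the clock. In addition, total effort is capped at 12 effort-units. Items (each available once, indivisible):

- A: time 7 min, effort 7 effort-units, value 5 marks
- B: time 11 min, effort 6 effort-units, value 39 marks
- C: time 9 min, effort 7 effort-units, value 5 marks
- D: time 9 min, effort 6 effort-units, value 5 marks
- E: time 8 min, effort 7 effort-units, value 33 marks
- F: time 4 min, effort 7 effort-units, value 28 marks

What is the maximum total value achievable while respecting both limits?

Feasible sets respecting both limits:
- B+D: time 20, effort 12, value 44
- B: time 11, effort 6, value 39
- E: time 8, effort 7, value 33
Best: 44 marks.

44 marks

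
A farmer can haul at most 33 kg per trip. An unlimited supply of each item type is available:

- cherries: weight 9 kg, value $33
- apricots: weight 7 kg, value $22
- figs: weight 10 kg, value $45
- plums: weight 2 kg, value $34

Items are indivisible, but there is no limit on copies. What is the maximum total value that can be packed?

Best value-per-unit is plums at 34/2, and filling with it alone uses weight 16×2=32. No mix of the others beats 16×34 = 544.

$544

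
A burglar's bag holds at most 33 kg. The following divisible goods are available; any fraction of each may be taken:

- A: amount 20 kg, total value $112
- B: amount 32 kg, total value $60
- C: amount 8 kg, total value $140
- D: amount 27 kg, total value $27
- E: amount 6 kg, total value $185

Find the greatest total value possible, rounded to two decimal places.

Take in order of value per unit:
- E (185/6 per unit): all 6 → value 185, running total 185.00
- C (140/8 per unit): all 8 → value 140, running total 325.00
- A (112/20 per unit): 19 of 20 → value 19×112/20 = 106.4000, running total 431.40
Total 431.40.

431.40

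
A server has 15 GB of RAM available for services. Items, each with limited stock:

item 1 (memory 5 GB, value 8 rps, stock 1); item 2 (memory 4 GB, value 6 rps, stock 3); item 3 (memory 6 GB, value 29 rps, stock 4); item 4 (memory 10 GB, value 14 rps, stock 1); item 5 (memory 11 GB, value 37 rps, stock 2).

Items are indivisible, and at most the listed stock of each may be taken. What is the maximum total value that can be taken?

Top feasible selections:
- 2×item 3: memory 12, value 58
- 1×item 2 + 1×item 5: memory 15, value 43
- 1×item 1 + 1×item 2 + 1×item 3: memory 15, value 43
Best: 58 rps.

58 rps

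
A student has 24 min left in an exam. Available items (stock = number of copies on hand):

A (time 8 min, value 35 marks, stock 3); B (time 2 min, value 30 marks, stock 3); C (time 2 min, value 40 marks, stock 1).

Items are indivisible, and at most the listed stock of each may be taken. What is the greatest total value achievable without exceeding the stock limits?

Best selections within time 24 and stock limits:
- 2×A + 3×B + 1×C: time 24, value 200
- 2×A + 2×B + 1×C: time 22, value 170
- 1×A + 3×B + 1×C: time 16, value 165
- 2×A + 3×B: time 22, value 160
Best: 200 marks.

200 marks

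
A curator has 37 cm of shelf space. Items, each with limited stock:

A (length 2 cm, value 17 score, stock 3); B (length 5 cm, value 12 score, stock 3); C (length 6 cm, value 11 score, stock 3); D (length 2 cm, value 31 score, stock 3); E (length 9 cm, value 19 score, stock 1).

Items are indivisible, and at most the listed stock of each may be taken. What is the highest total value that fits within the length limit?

Top feasible selections:
- 3×A + 3×B + 3×D + 1×E: length 36, value 199
- 3×A + 2×B + 1×C + 3×D + 1×E: length 37, value 198
Best: 199 score.

199 score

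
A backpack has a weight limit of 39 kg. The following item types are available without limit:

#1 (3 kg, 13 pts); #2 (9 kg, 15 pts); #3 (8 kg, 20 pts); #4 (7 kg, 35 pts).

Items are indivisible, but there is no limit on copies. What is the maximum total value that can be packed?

Best value-per-unit is #4 at 35/7; filling with it alone gives 5×35 = 175.
Optimal mix: 1×#1 + 5×#4 → weight 38, value 188.

188 pts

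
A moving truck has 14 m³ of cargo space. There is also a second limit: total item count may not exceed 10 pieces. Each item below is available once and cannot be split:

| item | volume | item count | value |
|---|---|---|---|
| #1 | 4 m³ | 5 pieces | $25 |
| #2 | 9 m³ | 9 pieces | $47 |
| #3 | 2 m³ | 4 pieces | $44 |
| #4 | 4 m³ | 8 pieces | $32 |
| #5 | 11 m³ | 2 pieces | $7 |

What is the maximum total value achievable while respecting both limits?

$69

Feasible sets respecting both limits:
- #1+#3: volume 6, item count 9, value 69
- #3+#5: volume 13, item count 6, value 51
- #2: volume 9, item count 9, value 47
Best: $69.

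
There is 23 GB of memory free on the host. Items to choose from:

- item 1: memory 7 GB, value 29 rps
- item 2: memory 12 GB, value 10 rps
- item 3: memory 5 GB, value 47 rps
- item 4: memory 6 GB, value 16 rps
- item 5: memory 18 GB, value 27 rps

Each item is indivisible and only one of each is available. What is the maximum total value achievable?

92 rps

Check high-value combinations within 23 GB:
- item 1+item 3+item 4: memory 7+5+6=18, value 29+47+16=92
- item 1+item 3: memory 7+5=12, value 29+47=76
- item 3+item 5: memory 5+18=23, value 47+27=74
- item 2+item 3+item 4: memory 12+5+6=23, value 10+47+16=73
- item 3+item 4: memory 5+6=11, value 47+16=63
Best: 92 rps.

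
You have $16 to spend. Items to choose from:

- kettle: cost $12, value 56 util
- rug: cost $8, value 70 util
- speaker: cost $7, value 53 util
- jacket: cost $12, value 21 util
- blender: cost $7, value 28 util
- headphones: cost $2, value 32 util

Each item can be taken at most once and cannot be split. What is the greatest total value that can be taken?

123 util

This is a 0/1 knapsack; check combinations near the capacity.
- rug+speaker: cost 8+7=15, value 70+53=123
- speaker+blender+headphones: cost 7+7+2=16, value 53+28+32=113
- rug+headphones: cost 8+2=10, value 70+32=102
- rug+blender: cost 8+7=15, value 70+28=98
- kettle+headphones: cost 12+2=14, value 56+32=88
Best: 123 util.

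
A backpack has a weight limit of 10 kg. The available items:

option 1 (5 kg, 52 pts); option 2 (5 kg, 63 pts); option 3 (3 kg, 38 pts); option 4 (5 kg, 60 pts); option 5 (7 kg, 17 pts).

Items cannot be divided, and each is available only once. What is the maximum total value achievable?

123 pts

This is a 0/1 knapsack; check combinations near the capacity.
- option 2+option 4: weight 5+5=10, value 63+60=123
- option 1+option 2: weight 5+5=10, value 52+63=115
- option 1+option 4: weight 5+5=10, value 52+60=112
- option 2+option 3: weight 5+3=8, value 63+38=101
Best: 123 pts.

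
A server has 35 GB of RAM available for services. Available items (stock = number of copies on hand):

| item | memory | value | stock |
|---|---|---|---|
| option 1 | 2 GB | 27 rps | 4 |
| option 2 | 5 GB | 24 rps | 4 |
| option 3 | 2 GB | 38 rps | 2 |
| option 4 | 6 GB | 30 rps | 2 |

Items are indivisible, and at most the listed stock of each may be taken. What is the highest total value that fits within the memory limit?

Top feasible selections:
- 4×option 1 + 2×option 2 + 2×option 3 + 2×option 4: memory 34, value 292
- 4×option 1 + 3×option 2 + 2×option 3 + 1×option 4: memory 33, value 286
- 4×option 1 + 4×option 2 + 2×option 3: memory 32, value 280
- 4×option 1 + 1×option 2 + 2×option 3 + 2×option 4: memory 29, value 268
Best: 292 rps.

292 rps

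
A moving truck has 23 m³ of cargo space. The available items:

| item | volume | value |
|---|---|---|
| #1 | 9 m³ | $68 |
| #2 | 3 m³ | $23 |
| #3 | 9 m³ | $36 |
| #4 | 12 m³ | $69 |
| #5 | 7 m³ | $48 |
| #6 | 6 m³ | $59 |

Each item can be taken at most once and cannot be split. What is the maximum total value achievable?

This is a 0/1 knapsack; check combinations near the capacity.
- #1+#5+#6: volume 9+7+6=22, value 68+48+59=175
- #2+#4+#6: volume 3+12+6=21, value 23+69+59=151
- #1+#2+#6: volume 9+3+6=18, value 68+23+59=150
Best: $175.

$175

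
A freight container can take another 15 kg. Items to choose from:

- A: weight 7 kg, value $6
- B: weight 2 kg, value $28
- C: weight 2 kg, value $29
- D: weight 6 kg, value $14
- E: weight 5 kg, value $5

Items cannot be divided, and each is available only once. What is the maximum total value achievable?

Check high-value combinations within 15 kg:
- B+C+D+E: weight 2+2+6+5=15, value 28+29+14+5=76
- B+C+D: weight 2+2+6=10, value 28+29+14=71
- A+B+C: weight 7+2+2=11, value 6+28+29=63
Best: $76.

$76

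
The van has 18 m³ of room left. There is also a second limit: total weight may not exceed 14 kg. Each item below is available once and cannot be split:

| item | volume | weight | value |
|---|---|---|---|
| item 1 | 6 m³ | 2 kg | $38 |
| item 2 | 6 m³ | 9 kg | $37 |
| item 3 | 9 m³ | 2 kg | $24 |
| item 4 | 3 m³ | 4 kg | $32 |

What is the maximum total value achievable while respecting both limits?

Feasible sets respecting both limits:
- item 1+item 3+item 4: volume 18, weight 8, value 94
- item 1+item 2: volume 12, weight 11, value 75
- item 1+item 4: volume 9, weight 6, value 70
Best: $94.

$94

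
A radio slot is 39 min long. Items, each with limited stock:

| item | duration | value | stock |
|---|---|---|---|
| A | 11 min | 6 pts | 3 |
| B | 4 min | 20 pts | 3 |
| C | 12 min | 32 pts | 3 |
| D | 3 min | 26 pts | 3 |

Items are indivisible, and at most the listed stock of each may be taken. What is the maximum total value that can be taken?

Best selections within duration 39 and stock limits:
- 3×B + 1×C + 3×D: duration 33, value 170
- 1×B + 2×C + 3×D: duration 37, value 162
Best: 170 pts.

170 pts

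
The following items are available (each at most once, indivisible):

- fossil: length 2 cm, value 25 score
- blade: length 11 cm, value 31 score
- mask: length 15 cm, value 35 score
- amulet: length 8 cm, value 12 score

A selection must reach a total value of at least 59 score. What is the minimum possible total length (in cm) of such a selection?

17

Subsets with value ≥ 59, sorted by total length:
- fossil+mask: length 17, value 60
- fossil+blade+amulet: length 21, value 68
- fossil+mask+amulet: length 25, value 72
- blade+mask: length 26, value 66
Minimum length: 17 cm.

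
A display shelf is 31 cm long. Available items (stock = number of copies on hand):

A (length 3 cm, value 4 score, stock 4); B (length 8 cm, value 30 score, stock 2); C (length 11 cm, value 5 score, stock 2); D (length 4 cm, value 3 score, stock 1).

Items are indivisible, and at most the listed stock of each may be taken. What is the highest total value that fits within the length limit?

Top feasible selections:
- 4×A + 2×B: length 28, value 76
- 3×A + 2×B + 1×D: length 29, value 75
- 3×A + 2×B: length 25, value 72
- 2×A + 2×B + 1×D: length 26, value 71
Best: 76 score.

76 score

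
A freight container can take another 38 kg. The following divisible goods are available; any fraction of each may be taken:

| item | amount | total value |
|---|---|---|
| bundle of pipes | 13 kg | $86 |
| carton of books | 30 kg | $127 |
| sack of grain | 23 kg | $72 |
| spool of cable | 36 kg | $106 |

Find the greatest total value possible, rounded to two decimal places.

Take in order of value per unit:
- bundle of pipes (86/13 per unit): all 13 → value 86, running total 86.00
- carton of books (127/30 per unit): 25 of 30 → value 25×127/30 = 105.8333, running total 191.83
Total 191.83.

191.83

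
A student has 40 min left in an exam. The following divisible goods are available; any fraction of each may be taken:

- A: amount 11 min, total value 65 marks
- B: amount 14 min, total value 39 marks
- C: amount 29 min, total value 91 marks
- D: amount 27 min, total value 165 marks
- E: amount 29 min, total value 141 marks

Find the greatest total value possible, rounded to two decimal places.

239.72

Take in order of value per unit:
- D (165/27 per unit): all 27 → value 165, running total 165.00
- A (65/11 per unit): all 11 → value 65, running total 230.00
- E (141/29 per unit): 2 of 29 → value 2×141/29 = 9.7241, running total 239.72
Total 239.72.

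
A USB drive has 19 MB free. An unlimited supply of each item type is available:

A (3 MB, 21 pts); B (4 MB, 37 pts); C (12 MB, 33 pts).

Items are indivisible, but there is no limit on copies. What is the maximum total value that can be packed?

Best value-per-unit is B at 37/4; filling with it alone gives 4×37 = 148.
Optimal mix: 1×A + 4×B → size 19, value 169.

169 pts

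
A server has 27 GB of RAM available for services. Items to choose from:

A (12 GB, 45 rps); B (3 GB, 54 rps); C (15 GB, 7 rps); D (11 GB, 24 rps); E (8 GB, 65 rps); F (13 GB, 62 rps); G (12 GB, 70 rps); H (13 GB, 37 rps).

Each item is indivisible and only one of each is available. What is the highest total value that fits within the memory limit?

189 rps

Check high-value combinations within 27 GB:
- B+E+G: memory 3+8+12=23, value 54+65+70=189
- B+E+F: memory 3+8+13=24, value 54+65+62=181
- A+B+G: memory 12+3+12=27, value 45+54+70=169
- A+B+E: memory 12+3+8=23, value 45+54+65=164
Best: 189 rps.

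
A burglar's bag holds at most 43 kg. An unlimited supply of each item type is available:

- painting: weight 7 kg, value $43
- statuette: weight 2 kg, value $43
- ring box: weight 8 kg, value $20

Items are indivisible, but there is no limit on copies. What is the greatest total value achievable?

Best value-per-unit is statuette at 43/2, and filling with it alone uses weight 21×2=42. No mix of the others beats 21×43 = 903.

$903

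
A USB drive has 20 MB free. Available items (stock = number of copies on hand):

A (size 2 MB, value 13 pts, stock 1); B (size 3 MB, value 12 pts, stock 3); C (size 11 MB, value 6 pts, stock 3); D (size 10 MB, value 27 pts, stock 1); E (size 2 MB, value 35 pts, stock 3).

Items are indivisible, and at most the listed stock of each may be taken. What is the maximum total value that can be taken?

154 pts

Best selections within size 20 and stock limits:
- 1×A + 3×B + 3×E: size 17, value 154
- 1×A + 1×D + 3×E: size 18, value 145
- 1×B + 1×D + 3×E: size 19, value 144
Best: 154 pts.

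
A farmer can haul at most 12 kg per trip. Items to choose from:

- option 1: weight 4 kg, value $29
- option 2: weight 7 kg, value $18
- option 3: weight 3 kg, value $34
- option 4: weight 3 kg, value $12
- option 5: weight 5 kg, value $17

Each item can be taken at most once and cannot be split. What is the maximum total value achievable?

This is a 0/1 knapsack; check combinations near the capacity.
- option 1+option 3+option 5: weight 4+3+5=12, value 29+34+17=80
- option 1+option 3+option 4: weight 4+3+3=10, value 29+34+12=75
- option 1+option 3: weight 4+3=7, value 29+34=63
Best: $80.

$80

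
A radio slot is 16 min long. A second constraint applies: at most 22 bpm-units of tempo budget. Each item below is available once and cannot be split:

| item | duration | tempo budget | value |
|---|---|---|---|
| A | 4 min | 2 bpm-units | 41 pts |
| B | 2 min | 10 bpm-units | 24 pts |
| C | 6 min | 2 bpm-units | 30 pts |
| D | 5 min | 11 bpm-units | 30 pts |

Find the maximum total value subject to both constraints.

Feasible sets respecting both limits:
- A+C+D: duration 15, tempo budget 15, value 101
- A+B+C: duration 12, tempo budget 14, value 95
- A+C: duration 10, tempo budget 4, value 71
- A+D: duration 9, tempo budget 13, value 71
Best: 101 pts.

101 pts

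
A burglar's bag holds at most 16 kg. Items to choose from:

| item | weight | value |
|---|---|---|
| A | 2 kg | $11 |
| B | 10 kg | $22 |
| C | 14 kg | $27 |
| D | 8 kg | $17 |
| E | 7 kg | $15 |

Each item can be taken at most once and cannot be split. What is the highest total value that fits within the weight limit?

Check high-value combinations within 16 kg:
- A+C: weight 2+14=16, value 11+27=38
- A+B: weight 2+10=12, value 11+22=33
- D+E: weight 8+7=15, value 17+15=32
Best: $38.

$38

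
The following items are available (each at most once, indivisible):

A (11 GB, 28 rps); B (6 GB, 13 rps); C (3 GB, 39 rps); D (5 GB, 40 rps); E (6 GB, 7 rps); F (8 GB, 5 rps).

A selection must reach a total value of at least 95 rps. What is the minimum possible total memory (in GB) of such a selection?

Subsets with value ≥ 95, sorted by total memory:
- A+C+D: memory 19, value 107
- B+C+D+E: memory 20, value 99
- B+C+D+F: memory 22, value 97
- A+B+C+D: memory 25, value 120
Minimum memory: 19 GB.

19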